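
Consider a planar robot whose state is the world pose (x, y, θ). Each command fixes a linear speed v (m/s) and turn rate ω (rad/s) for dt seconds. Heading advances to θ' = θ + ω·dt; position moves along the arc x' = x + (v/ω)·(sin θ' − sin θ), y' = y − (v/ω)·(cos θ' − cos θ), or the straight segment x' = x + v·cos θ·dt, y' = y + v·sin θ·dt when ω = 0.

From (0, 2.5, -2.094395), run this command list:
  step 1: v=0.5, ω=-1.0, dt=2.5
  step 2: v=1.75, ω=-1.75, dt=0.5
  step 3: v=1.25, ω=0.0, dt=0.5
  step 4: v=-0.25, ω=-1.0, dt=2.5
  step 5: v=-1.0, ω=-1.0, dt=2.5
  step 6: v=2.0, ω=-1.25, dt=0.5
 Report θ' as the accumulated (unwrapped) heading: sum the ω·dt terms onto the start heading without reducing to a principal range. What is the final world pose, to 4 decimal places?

step 1: θ'=-4.5944 (R=-0.5000) → pose (-0.9295, 2.6911, -4.5944)
step 2: θ'=-5.4694 (R=-1.0000) → pose (-0.6634, 3.4956, -5.4694)
step 3: θ'=-5.4694 (straight) → pose (-0.2342, 3.9499, -5.4694)
step 4: θ'=-7.9694 (R=0.2500) → pose (-0.6642, 4.1504, -7.9694)
step 5: θ'=-10.4694 (R=1.0000) → pose (1.1939, 4.5375, -10.4694)
step 6: θ'=-11.0944 (R=-1.6000) → pose (0.9852, 5.4989, -11.0944)

(0.9852, 5.4989, -11.0944)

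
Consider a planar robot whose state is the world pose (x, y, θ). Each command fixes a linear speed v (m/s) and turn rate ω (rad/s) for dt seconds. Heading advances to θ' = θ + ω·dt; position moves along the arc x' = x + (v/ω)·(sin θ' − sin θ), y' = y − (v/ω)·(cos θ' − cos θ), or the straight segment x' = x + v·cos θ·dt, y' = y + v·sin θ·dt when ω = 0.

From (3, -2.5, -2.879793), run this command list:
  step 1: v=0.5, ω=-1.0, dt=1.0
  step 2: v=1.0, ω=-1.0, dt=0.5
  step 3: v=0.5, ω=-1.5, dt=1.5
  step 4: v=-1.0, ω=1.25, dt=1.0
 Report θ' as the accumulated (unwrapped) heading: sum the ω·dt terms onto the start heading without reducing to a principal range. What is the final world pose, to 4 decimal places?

step 1: θ'=-3.8798 (R=-0.5000) → pose (2.5341, -2.3869, -3.8798)
step 2: θ'=-4.3798 (R=-1.0000) → pose (2.2619, -1.9737, -4.3798)
step 3: θ'=-6.6298 (R=-0.3333) → pose (2.6902, -1.5514, -6.6298)
step 4: θ'=-5.3798 (R=-0.8000) → pose (1.7901, -1.8086, -5.3798)

(1.7901, -1.8086, -5.3798)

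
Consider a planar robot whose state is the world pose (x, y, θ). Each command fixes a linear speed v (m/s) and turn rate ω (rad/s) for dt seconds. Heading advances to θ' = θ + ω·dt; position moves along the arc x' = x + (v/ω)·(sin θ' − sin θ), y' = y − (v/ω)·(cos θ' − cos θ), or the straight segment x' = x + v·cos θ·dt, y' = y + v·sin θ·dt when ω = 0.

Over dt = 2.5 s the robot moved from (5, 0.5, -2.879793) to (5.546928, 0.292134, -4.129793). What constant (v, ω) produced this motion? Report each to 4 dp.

Δθ = -4.129793 − -2.879793 = -1.250000
ω = Δθ/dt = -1.250000/2.5 = -0.5000
R = Δx/(sin θ' − sin θ) = 0.5000
v = R·ω = 0.5000·-0.5000 = -0.2500

v = -0.2500, ω = -0.5000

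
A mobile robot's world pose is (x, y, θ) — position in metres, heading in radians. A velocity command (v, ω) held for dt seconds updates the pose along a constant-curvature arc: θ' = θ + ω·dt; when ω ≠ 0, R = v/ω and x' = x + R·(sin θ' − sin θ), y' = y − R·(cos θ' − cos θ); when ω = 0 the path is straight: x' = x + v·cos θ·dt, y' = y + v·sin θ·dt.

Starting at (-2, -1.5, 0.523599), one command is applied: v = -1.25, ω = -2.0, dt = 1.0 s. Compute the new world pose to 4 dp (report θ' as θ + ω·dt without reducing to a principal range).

θ' = 0.5236 + -2.0·1.0 = -1.4764
R = v/ω = -1.25/-2.0 = 0.6250
x' = -2 + 0.6250·(sin -1.4764 − sin 0.5236) = -2.9347
y' = -1.5 − 0.6250·(cos -1.4764 − cos 0.5236) = -1.0176

(-2.9347, -1.0176, -1.4764)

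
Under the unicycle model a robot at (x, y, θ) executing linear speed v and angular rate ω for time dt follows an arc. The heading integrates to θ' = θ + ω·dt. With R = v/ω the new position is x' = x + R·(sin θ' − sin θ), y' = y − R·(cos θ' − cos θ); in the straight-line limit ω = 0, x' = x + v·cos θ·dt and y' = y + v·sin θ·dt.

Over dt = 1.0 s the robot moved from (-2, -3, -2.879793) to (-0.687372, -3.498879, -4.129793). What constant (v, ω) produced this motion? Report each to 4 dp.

Δθ = -4.129793 − -2.879793 = -1.250000
ω = Δθ/dt = -1.250000/1.0 = -1.2500
R = Δx/(sin θ' − sin θ) = 1.2000
v = R·ω = 1.2000·-1.2500 = -1.5000

v = -1.5000, ω = -1.2500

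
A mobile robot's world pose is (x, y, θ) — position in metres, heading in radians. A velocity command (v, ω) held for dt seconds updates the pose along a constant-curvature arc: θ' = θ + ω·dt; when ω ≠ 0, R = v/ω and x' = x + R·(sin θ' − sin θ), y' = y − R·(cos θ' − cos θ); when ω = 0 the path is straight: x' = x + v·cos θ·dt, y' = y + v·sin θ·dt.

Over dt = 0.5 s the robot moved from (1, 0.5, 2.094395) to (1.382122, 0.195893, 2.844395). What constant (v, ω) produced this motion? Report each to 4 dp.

Δθ = 2.844395 − 2.094395 = 0.750000
ω = Δθ/dt = 0.750000/0.5 = 1.5000
R = Δx/(sin θ' − sin θ) = -0.6667
v = R·ω = -0.6667·1.5000 = -1.0000

v = -1.0000, ω = 1.5000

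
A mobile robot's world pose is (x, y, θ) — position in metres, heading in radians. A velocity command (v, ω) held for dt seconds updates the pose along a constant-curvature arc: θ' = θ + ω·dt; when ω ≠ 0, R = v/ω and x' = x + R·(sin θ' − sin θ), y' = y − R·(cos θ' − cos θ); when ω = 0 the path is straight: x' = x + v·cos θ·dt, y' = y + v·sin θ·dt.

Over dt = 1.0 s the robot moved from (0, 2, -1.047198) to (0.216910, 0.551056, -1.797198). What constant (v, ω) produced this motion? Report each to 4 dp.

Δθ = -1.797198 − -1.047198 = -0.750000
ω = Δθ/dt = -0.750000/1.0 = -0.7500
R = −Δy/(cos θ' − cos θ) = -2.0000
v = R·ω = -2.0000·-0.7500 = 1.5000

v = 1.5000, ω = -0.7500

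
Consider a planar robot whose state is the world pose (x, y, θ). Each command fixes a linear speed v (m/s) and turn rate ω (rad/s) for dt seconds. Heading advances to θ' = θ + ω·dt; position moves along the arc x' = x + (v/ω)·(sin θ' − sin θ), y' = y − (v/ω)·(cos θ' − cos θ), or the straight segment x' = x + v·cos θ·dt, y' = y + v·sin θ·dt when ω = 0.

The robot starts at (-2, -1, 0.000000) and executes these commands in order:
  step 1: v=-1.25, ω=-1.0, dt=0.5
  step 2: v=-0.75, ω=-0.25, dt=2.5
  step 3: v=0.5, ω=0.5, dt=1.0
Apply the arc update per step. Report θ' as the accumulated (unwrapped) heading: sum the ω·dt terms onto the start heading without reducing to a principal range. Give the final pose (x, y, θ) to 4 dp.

(-3.5506, 0.1125, -0.6250)

step 1: θ'=-0.5000 (R=1.2500) → pose (-2.5993, -0.8470, -0.5000)
step 2: θ'=-1.1250 (R=3.0000) → pose (-3.8678, 0.4922, -1.1250)
step 3: θ'=-0.6250 (R=1.0000) → pose (-3.5506, 0.1125, -0.6250)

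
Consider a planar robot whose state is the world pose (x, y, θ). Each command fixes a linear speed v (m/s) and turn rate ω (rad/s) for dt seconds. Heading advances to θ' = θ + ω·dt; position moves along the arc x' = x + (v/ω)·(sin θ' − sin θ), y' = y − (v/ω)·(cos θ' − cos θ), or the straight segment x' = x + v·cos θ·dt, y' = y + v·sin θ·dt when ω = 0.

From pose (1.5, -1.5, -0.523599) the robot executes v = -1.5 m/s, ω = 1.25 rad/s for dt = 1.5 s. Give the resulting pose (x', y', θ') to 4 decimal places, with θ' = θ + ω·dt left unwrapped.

θ' = -0.5236 + 1.25·1.5 = 1.3514
R = v/ω = -1.5/1.25 = -1.2000
x' = 1.5 + -1.2000·(sin 1.3514 − sin -0.5236) = -0.2712
y' = -1.5 − -1.2000·(cos 1.3514 − cos -0.5236) = -2.2781

(-0.2712, -2.2781, 1.3514)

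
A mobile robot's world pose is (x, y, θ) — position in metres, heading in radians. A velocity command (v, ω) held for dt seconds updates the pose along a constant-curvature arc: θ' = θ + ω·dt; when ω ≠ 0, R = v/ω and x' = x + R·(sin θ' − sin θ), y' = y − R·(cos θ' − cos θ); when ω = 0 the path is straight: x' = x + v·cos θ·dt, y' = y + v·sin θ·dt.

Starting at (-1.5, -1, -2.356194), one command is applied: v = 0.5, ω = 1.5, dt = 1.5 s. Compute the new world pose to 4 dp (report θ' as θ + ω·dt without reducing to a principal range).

(-1.2996, -1.5672, -0.1062)

θ' = -2.3562 + 1.5·1.5 = -0.1062
R = v/ω = 0.5/1.5 = 0.3333
x' = -1.5 + 0.3333·(sin -0.1062 − sin -2.3562) = -1.2996
y' = -1 − 0.3333·(cos -0.1062 − cos -2.3562) = -1.5672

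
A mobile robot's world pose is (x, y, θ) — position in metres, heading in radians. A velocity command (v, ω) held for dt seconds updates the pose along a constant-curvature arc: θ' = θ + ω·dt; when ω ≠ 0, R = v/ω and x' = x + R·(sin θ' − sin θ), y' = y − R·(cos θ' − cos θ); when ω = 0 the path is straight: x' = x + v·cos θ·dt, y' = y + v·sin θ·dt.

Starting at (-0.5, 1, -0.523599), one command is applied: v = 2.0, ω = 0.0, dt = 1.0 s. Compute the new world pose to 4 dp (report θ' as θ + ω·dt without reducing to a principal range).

(1.2321, 0.0000, -0.5236)

θ' = -0.5236 + 0.0·1.0 = -0.5236
ω = 0 → straight: x' = -0.5 + 2.0·cos(-0.5236)·1.0 = 1.2321
y' = 1 + 2.0·sin(-0.5236)·1.0 = 0.0000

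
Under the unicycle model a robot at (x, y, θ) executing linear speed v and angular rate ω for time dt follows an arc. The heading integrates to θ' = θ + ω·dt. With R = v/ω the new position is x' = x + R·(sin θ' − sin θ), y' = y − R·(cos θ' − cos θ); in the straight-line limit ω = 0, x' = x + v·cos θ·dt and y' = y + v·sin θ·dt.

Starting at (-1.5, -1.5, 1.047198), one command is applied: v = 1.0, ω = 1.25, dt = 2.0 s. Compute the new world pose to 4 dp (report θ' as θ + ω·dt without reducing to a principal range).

θ' = 1.0472 + 1.25·2.0 = 3.5472
R = v/ω = 1.0/1.25 = 0.8000
x' = -1.5 + 0.8000·(sin 3.5472 − sin 1.0472) = -2.5085
y' = -1.5 − 0.8000·(cos 3.5472 − cos 1.0472) = -0.3649

(-2.5085, -0.3649, 3.5472)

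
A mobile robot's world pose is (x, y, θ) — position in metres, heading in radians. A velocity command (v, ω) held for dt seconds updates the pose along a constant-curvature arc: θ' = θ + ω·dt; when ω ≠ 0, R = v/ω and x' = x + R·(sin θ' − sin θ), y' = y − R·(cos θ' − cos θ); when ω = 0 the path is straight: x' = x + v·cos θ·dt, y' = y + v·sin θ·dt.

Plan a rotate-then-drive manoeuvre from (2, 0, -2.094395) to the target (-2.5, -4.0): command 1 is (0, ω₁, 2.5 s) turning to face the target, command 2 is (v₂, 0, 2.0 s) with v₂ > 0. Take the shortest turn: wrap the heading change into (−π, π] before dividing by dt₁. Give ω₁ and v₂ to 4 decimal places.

heading to target = atan2(-4−0, -2.5−2) = -2.4150
Δθ = wrap(-2.4150 − -2.0944) = -0.3206; ω₁ = Δθ/dt₁ = -0.1282
distance = √((-2.5−2)² + (-4−0)²) = 6.0208; v₂ = distance/dt₂ = 3.0104

ω₁ = -0.1282, v₂ = 3.0104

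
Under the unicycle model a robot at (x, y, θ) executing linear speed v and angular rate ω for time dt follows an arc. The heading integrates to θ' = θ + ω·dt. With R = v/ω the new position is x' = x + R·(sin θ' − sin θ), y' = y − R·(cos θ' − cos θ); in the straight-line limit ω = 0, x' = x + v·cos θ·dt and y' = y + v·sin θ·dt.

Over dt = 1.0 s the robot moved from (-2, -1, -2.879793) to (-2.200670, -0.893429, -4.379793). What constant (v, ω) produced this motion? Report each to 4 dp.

Δθ = -4.379793 − -2.879793 = -1.500000
ω = Δθ/dt = -1.500000/1.0 = -1.5000
R = Δx/(sin θ' − sin θ) = -0.1667
v = R·ω = -0.1667·-1.5000 = 0.2500

v = 0.2500, ω = -1.5000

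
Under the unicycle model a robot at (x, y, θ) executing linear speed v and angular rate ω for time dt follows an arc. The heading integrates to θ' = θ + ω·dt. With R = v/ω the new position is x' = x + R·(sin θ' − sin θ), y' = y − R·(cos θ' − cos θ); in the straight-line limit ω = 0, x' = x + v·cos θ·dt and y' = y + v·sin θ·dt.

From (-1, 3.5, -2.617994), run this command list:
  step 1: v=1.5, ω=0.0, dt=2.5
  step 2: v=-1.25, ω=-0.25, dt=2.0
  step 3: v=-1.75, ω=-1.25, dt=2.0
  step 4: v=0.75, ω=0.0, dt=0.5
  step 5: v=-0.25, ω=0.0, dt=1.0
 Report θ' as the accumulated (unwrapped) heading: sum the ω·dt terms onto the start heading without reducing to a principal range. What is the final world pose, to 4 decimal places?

step 1: θ'=-2.6180 (straight) → pose (-4.2476, 1.6250, -2.6180)
step 2: θ'=-3.1180 (R=5.0000) → pose (-1.8656, 2.2935, -3.1180)
step 3: θ'=-5.6180 (R=1.4000) → pose (-0.9684, -0.2076, -5.6180)
step 4: θ'=-5.6180 (straight) → pose (-0.6734, 0.0238, -5.6180)
step 5: θ'=-5.6180 (straight) → pose (-0.8701, -0.1305, -5.6180)

(-0.8701, -0.1305, -5.6180)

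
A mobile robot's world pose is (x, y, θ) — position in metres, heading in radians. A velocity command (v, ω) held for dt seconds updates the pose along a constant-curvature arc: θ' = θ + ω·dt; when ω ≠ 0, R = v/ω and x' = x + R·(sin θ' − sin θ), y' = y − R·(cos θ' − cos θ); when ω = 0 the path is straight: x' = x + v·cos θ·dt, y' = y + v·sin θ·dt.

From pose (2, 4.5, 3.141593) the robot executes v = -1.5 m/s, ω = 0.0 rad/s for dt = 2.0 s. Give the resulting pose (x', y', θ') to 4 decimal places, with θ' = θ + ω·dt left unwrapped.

(5.0000, 4.5000, 3.1416)

θ' = 3.1416 + 0.0·2.0 = 3.1416
ω = 0 → straight: x' = 2 + -1.5·cos(3.1416)·2.0 = 5.0000
y' = 4.5 + -1.5·sin(3.1416)·2.0 = 4.5000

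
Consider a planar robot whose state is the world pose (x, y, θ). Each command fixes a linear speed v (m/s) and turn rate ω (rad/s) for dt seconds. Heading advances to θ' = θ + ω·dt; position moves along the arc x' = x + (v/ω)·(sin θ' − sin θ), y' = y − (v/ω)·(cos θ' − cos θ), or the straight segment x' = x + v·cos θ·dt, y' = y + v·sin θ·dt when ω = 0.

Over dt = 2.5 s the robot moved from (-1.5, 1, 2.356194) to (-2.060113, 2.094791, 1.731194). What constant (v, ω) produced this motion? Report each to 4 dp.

v = 0.5000, ω = -0.2500

Δθ = 1.731194 − 2.356194 = -0.625000
ω = Δθ/dt = -0.625000/2.5 = -0.2500
R = −Δy/(cos θ' − cos θ) = -2.0000
v = R·ω = -2.0000·-0.2500 = 0.5000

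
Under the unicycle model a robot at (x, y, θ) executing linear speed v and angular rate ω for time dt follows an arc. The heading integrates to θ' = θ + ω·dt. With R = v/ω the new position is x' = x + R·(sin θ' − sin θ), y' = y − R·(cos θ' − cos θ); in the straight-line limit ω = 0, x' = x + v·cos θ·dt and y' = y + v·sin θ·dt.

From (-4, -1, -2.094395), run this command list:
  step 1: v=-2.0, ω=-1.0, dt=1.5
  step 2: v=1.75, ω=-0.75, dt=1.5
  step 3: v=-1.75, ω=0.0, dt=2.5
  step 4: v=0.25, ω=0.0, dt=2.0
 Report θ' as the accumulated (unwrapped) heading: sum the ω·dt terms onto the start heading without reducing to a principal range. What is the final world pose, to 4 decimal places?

step 1: θ'=-3.5944 (R=2.0000) → pose (-1.3930, -0.2016, -3.5944)
step 2: θ'=-4.7194 (R=-2.3333) → pose (-2.7054, 1.9130, -4.7194)
step 3: θ'=-4.7194 (straight) → pose (-2.7361, -2.4619, -4.7194)
step 4: θ'=-4.7194 (straight) → pose (-2.7326, -1.9619, -4.7194)

(-2.7326, -1.9619, -4.7194)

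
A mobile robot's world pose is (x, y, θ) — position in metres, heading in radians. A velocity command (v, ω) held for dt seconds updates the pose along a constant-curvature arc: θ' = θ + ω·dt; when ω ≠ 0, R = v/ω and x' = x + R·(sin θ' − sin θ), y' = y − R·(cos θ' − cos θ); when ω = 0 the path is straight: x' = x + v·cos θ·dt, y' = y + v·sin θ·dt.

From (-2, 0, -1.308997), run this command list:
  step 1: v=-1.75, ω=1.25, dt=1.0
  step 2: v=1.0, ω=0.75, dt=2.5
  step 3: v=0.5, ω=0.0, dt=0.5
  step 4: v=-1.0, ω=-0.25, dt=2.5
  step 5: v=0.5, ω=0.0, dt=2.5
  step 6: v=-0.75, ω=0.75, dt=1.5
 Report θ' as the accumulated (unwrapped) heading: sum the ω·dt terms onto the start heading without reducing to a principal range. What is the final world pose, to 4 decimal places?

(-1.4666, 0.5906, 2.3160)

step 1: θ'=-0.0590 (R=-1.4000) → pose (-3.2697, 1.0352, -0.0590)
step 2: θ'=1.8160 (R=1.3333) → pose (-1.8977, 2.6899, 1.8160)
step 3: θ'=1.8160 (straight) → pose (-1.9584, 2.9324, 1.8160)
step 4: θ'=1.1910 (R=4.0000) → pose (-2.1238, 0.4785, 1.1910)
step 5: θ'=1.1910 (straight) → pose (-1.6603, 1.6394, 1.1910)
step 6: θ'=2.3160 (R=-1.0000) → pose (-1.4666, 0.5906, 2.3160)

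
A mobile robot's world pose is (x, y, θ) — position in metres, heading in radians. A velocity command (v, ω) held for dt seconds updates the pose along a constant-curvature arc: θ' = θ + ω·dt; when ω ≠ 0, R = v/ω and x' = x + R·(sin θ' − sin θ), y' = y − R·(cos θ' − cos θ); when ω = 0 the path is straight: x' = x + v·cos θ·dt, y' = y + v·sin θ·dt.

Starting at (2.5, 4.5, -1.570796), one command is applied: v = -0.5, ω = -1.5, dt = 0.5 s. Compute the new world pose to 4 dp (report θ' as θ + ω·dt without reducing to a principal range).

(2.5894, 4.7272, -2.3208)

θ' = -1.5708 + -1.5·0.5 = -2.3208
R = v/ω = -0.5/-1.5 = 0.3333
x' = 2.5 + 0.3333·(sin -2.3208 − sin -1.5708) = 2.5894
y' = 4.5 − 0.3333·(cos -2.3208 − cos -1.5708) = 4.7272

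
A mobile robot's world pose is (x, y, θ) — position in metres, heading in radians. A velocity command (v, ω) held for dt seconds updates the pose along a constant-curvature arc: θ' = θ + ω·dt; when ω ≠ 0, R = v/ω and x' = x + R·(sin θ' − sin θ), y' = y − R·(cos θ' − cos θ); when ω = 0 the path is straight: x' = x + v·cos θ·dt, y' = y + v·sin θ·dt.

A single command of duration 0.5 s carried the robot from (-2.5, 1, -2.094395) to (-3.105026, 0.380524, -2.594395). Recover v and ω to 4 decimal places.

v = 1.7500, ω = -1.0000

Δθ = -2.594395 − -2.094395 = -0.500000
ω = Δθ/dt = -0.500000/0.5 = -1.0000
R = −Δy/(cos θ' − cos θ) = -1.7500
v = R·ω = -1.7500·-1.0000 = 1.7500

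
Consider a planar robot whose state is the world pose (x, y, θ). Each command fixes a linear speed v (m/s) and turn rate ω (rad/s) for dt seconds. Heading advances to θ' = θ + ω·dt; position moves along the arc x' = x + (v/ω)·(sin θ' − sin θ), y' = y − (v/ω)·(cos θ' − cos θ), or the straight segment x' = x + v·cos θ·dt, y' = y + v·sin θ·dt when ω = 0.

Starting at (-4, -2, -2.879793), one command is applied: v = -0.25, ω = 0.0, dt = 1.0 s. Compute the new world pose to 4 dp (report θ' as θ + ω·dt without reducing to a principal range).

(-3.7585, -1.9353, -2.8798)

θ' = -2.8798 + 0.0·1.0 = -2.8798
ω = 0 → straight: x' = -4 + -0.25·cos(-2.8798)·1.0 = -3.7585
y' = -2 + -0.25·sin(-2.8798)·1.0 = -1.9353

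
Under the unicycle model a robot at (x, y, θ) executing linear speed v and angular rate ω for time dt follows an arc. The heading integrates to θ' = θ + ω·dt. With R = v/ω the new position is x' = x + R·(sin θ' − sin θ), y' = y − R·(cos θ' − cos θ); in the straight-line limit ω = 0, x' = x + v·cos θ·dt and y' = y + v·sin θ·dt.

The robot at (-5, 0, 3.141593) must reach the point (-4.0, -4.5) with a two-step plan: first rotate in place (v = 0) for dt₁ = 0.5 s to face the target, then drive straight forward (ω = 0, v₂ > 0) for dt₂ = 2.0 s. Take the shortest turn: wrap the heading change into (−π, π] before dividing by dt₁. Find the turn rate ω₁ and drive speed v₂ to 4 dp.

heading to target = atan2(-4.5−0, -4−-5) = -1.3521
Δθ = wrap(-1.3521 − 3.1416) = 1.7895; ω₁ = Δθ/dt₁ = 3.5789
distance = √((-4−-5)² + (-4.5−0)²) = 4.6098; v₂ = distance/dt₂ = 2.3049

ω₁ = 3.5789, v₂ = 2.3049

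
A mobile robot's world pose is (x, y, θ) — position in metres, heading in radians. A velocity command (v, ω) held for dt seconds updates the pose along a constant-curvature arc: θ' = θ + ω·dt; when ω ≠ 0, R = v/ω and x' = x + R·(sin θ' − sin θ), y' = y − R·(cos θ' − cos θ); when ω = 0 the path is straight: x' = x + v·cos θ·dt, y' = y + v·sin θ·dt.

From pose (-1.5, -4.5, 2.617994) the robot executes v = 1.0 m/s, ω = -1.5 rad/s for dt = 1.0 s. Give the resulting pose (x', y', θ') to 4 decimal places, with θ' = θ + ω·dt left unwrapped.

θ' = 2.6180 + -1.5·1.0 = 1.1180
R = v/ω = 1.0/-1.5 = -0.6667
x' = -1.5 + -0.6667·(sin 1.1180 − sin 2.6180) = -1.7661
y' = -4.5 − -0.6667·(cos 1.1180 − cos 2.6180) = -3.6310

(-1.7661, -3.6310, 1.1180)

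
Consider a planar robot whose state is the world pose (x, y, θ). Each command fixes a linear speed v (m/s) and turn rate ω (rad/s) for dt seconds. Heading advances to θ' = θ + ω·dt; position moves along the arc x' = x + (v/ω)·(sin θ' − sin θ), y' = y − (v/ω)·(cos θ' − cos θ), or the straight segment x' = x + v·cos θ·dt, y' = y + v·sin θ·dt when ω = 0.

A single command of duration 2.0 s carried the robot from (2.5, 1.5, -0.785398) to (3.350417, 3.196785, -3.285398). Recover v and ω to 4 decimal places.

v = -1.2500, ω = -1.2500

Δθ = -3.285398 − -0.785398 = -2.500000
ω = Δθ/dt = -2.500000/2.0 = -1.2500
R = −Δy/(cos θ' − cos θ) = 1.0000
v = R·ω = 1.0000·-1.2500 = -1.2500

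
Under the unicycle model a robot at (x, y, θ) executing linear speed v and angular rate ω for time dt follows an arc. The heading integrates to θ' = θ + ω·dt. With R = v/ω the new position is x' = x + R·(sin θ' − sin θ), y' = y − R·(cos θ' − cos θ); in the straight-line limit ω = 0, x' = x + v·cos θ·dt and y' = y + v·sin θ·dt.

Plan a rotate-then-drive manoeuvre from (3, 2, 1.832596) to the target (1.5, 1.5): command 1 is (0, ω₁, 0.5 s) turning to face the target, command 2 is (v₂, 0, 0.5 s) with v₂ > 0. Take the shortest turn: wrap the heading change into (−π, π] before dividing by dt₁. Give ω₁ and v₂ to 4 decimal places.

ω₁ = 3.2615, v₂ = 3.1623

heading to target = atan2(1.5−2, 1.5−3) = -2.8198
Δθ = wrap(-2.8198 − 1.8326) = 1.6307; ω₁ = Δθ/dt₁ = 3.2615
distance = √((1.5−3)² + (1.5−2)²) = 1.5811; v₂ = distance/dt₂ = 3.1623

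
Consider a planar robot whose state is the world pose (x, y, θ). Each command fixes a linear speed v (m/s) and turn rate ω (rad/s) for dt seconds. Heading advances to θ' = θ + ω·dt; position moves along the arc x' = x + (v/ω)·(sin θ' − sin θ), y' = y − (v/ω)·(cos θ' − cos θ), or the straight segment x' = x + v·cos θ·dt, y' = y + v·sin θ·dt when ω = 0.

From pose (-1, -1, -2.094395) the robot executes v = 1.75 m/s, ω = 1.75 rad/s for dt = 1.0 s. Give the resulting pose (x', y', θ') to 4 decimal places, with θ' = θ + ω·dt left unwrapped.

(-0.4716, -2.4413, -0.3444)

θ' = -2.0944 + 1.75·1.0 = -0.3444
R = v/ω = 1.75/1.75 = 1.0000
x' = -1 + 1.0000·(sin -0.3444 − sin -2.0944) = -0.4716
y' = -1 − 1.0000·(cos -0.3444 − cos -2.0944) = -2.4413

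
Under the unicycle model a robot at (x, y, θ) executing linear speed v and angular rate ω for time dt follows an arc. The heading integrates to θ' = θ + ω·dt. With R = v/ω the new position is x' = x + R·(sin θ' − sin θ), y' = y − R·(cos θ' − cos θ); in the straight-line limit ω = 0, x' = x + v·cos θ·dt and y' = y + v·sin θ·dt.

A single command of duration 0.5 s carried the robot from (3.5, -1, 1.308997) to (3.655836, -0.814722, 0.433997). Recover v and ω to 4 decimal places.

Δθ = 0.433997 − 1.308997 = -0.875000
ω = Δθ/dt = -0.875000/0.5 = -1.7500
R = −Δy/(cos θ' − cos θ) = -0.2857
v = R·ω = -0.2857·-1.7500 = 0.5000

v = 0.5000, ω = -1.7500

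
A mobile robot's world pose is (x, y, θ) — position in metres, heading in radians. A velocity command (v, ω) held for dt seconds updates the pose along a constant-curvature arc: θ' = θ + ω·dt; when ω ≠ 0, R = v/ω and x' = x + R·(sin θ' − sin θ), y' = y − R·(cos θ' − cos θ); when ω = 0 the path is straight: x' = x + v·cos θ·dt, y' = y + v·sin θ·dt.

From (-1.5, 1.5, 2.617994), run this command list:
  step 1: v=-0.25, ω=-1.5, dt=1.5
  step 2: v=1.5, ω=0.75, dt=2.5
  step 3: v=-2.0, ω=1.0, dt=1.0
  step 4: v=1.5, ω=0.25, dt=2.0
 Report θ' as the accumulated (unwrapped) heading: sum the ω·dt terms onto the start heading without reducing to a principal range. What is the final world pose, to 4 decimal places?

step 1: θ'=0.3680 (R=0.1667) → pose (-1.5234, 1.2002, 0.3680)
step 2: θ'=2.2430 (R=2.0000) → pose (-0.6780, 4.3117, 2.2430)
step 3: θ'=3.2430 (R=-2.0000) → pose (1.0894, 3.5674, 3.2430)
step 4: θ'=3.7430 (R=6.0000) → pose (-1.6980, 2.5454, 3.7430)

(-1.6980, 2.5454, 3.7430)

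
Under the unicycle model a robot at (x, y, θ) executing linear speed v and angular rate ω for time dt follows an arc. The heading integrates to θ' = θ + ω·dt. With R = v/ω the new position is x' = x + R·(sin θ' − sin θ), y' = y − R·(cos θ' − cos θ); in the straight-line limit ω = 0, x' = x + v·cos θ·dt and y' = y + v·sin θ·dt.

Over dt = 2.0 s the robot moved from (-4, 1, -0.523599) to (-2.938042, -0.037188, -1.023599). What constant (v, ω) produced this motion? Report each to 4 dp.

v = 0.7500, ω = -0.2500

Δθ = -1.023599 − -0.523599 = -0.500000
ω = Δθ/dt = -0.500000/2.0 = -0.2500
R = Δx/(sin θ' − sin θ) = -3.0000
v = R·ω = -3.0000·-0.2500 = 0.7500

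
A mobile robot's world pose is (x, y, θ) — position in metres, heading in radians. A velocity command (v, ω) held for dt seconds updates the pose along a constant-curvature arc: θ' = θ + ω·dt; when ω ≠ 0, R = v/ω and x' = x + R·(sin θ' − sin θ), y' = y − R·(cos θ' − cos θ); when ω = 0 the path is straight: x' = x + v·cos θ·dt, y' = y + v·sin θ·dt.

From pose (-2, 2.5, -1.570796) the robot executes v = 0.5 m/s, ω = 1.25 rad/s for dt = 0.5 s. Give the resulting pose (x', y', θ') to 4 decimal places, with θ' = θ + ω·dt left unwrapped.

(-1.9244, 2.2660, -0.9458)

θ' = -1.5708 + 1.25·0.5 = -0.9458
R = v/ω = 0.5/1.25 = 0.4000
x' = -2 + 0.4000·(sin -0.9458 − sin -1.5708) = -1.9244
y' = 2.5 − 0.4000·(cos -0.9458 − cos -1.5708) = 2.2660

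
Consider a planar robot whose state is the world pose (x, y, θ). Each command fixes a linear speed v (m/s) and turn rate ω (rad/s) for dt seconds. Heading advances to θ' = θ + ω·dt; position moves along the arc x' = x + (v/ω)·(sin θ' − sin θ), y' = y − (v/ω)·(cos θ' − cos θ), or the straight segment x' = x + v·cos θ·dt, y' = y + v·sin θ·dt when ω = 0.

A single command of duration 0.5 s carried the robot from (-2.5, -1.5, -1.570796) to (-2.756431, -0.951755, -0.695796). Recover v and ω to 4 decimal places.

v = -1.2500, ω = 1.7500

Δθ = -0.695796 − -1.570796 = 0.875000
ω = Δθ/dt = 0.875000/0.5 = 1.7500
R = −Δy/(cos θ' − cos θ) = -0.7143
v = R·ω = -0.7143·1.7500 = -1.2500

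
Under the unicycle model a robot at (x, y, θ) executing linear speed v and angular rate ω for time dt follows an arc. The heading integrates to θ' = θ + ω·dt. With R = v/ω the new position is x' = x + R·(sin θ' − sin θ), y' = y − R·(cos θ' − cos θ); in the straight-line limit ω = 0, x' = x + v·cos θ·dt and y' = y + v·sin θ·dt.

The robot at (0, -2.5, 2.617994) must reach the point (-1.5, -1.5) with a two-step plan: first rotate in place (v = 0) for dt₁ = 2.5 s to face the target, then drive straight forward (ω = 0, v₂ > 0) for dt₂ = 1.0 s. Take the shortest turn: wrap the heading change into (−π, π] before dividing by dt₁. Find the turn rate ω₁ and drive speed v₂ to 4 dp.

heading to target = atan2(-1.5−-2.5, -1.5−0) = 2.5536
Δθ = wrap(2.5536 − 2.6180) = -0.0644; ω₁ = Δθ/dt₁ = -0.0258
distance = √((-1.5−0)² + (-1.5−-2.5)²) = 1.8028; v₂ = distance/dt₂ = 1.8028

ω₁ = -0.0258, v₂ = 1.8028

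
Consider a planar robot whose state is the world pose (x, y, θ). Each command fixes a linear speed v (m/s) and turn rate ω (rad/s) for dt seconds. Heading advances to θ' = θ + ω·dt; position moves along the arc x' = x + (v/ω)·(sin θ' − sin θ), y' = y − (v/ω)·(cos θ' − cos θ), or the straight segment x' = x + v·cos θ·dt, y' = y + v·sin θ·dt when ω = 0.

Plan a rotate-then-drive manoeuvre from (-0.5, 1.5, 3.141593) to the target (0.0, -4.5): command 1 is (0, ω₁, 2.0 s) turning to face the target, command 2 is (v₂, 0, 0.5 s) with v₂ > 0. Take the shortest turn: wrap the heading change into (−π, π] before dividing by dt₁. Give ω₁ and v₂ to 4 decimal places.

heading to target = atan2(-4.5−1.5, 0−-0.5) = -1.4877
Δθ = wrap(-1.4877 − 3.1416) = 1.6539; ω₁ = Δθ/dt₁ = 0.8270
distance = √((0−-0.5)² + (-4.5−1.5)²) = 6.0208; v₂ = distance/dt₂ = 12.0416

ω₁ = 0.8270, v₂ = 12.0416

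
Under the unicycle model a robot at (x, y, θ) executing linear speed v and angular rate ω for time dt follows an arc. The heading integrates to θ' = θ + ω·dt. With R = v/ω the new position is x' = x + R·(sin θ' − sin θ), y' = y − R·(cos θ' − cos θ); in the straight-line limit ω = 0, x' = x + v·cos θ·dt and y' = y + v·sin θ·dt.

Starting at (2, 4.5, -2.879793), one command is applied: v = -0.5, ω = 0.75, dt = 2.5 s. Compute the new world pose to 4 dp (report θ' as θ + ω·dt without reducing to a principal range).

(2.3902, 5.5015, -1.0048)

θ' = -2.8798 + 0.75·2.5 = -1.0048
R = v/ω = -0.5/0.75 = -0.6667
x' = 2 + -0.6667·(sin -1.0048 − sin -2.8798) = 2.3902
y' = 4.5 − -0.6667·(cos -1.0048 − cos -2.8798) = 5.5015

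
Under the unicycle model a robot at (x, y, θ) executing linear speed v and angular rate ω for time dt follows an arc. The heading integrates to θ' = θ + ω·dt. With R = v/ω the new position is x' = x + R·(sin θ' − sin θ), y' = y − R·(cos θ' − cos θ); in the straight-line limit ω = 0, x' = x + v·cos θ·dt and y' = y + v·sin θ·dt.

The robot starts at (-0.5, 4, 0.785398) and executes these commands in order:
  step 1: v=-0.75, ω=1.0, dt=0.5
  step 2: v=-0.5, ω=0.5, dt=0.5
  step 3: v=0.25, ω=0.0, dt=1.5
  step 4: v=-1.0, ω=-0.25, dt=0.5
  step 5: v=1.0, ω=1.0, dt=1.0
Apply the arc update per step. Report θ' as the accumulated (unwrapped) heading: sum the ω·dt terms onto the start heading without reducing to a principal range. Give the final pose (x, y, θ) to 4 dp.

step 1: θ'=1.2854 (R=-0.7500) → pose (-0.6893, 3.6808, 1.2854)
step 2: θ'=1.5354 (R=-1.0000) → pose (-0.7292, 3.4347, 1.5354)
step 3: θ'=1.5354 (straight) → pose (-0.7159, 3.8094, 1.5354)
step 4: θ'=1.4104 (R=4.0000) → pose (-0.7647, 3.3122, 1.4104)
step 5: θ'=2.4104 (R=1.0000) → pose (-1.0841, 4.2162, 2.4104)

(-1.0841, 4.2162, 2.4104)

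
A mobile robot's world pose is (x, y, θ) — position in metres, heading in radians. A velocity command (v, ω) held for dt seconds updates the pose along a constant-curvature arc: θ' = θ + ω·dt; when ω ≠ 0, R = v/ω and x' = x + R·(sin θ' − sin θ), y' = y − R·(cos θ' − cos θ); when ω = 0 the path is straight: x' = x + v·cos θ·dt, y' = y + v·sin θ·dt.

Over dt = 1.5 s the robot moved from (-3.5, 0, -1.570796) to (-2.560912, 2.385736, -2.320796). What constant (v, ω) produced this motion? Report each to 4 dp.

Δθ = -2.320796 − -1.570796 = -0.750000
ω = Δθ/dt = -0.750000/1.5 = -0.5000
R = −Δy/(cos θ' − cos θ) = 3.5000
v = R·ω = 3.5000·-0.5000 = -1.7500

v = -1.7500, ω = -0.5000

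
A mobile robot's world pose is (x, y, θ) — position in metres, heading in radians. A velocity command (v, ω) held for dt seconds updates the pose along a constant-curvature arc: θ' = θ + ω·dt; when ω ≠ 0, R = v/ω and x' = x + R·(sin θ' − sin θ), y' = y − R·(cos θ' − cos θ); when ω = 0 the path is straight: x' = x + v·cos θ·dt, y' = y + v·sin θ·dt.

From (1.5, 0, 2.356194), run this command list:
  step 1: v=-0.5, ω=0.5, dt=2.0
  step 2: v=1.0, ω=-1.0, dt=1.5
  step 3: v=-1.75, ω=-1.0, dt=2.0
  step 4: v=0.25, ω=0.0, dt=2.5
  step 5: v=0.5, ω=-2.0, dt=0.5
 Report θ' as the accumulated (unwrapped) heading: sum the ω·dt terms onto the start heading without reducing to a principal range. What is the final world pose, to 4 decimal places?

step 1: θ'=3.3562 (R=-1.0000) → pose (2.4201, -0.2700, 3.3562)
step 2: θ'=1.8562 (R=-1.0000) → pose (1.2476, 0.4256, 1.8562)
step 3: θ'=-0.1438 (R=1.7500) → pose (-0.6824, -1.7991, -0.1438)
step 4: θ'=-0.1438 (straight) → pose (-0.0639, -1.8886, -0.1438)
step 5: θ'=-1.1438 (R=-0.2500) → pose (0.1278, -2.0325, -1.1438)

(0.1278, -2.0325, -1.1438)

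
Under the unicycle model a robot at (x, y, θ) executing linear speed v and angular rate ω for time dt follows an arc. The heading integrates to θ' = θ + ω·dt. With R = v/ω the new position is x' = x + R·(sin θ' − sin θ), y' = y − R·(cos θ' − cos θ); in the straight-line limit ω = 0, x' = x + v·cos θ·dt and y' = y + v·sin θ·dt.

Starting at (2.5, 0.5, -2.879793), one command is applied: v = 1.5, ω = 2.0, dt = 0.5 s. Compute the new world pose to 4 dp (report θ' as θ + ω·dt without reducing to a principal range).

(1.9796, 0.0036, -1.8798)

θ' = -2.8798 + 2.0·0.5 = -1.8798
R = v/ω = 1.5/2.0 = 0.7500
x' = 2.5 + 0.7500·(sin -1.8798 − sin -2.8798) = 1.9796
y' = 0.5 − 0.7500·(cos -1.8798 − cos -2.8798) = 0.0036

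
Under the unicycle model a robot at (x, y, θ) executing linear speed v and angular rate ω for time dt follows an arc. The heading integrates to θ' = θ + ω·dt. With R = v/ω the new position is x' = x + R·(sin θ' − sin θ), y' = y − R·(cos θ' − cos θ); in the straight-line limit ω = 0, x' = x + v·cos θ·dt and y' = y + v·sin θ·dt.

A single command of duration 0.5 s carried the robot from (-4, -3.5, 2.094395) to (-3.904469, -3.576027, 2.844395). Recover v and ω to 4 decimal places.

v = -0.2500, ω = 1.5000

Δθ = 2.844395 − 2.094395 = 0.750000
ω = Δθ/dt = 0.750000/0.5 = 1.5000
R = Δx/(sin θ' − sin θ) = -0.1667
v = R·ω = -0.1667·1.5000 = -0.2500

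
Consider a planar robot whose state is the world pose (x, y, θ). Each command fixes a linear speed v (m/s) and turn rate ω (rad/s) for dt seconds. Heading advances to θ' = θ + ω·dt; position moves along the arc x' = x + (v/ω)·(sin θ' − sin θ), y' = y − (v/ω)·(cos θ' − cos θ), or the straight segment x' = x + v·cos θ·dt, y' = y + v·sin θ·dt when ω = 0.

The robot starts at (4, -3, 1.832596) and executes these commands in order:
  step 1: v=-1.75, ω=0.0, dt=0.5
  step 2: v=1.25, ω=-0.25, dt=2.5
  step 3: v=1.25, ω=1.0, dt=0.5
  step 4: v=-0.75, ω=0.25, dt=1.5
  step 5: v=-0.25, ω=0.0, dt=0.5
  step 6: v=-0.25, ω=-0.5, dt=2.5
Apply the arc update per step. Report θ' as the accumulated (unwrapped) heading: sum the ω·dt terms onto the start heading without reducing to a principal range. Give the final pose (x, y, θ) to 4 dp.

step 1: θ'=1.8326 (straight) → pose (4.2265, -3.8452, 1.8326)
step 2: θ'=1.2076 (R=-5.0000) → pose (4.3823, -0.7748, 1.2076)
step 3: θ'=1.7076 (R=1.2500) → pose (4.4521, -0.1602, 1.7076)
step 4: θ'=2.0826 (R=-3.0000) → pose (4.8085, -1.2203, 2.0826)
step 5: θ'=2.0826 (straight) → pose (4.8697, -1.3293, 2.0826)
step 6: θ'=0.8326 (R=0.5000) → pose (4.8036, -1.9107, 0.8326)

(4.8036, -1.9107, 0.8326)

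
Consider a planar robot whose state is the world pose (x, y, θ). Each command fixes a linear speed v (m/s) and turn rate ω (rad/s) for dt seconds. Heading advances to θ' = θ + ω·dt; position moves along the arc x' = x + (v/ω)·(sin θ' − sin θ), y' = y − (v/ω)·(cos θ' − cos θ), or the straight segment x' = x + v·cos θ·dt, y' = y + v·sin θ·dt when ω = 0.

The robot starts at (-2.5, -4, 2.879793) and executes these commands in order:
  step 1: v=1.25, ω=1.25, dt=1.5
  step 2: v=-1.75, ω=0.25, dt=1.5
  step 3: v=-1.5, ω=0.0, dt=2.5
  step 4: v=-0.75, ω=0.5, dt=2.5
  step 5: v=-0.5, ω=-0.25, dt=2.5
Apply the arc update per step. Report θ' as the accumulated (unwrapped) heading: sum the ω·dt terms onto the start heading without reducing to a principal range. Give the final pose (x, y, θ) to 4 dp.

(-8.5899, 2.1091, 5.7548)

step 1: θ'=4.7548 (R=1.0000) → pose (-3.7579, -5.0083, 4.7548)
step 2: θ'=5.1298 (R=-7.0000) → pose (-4.3526, -2.4673, 5.1298)
step 3: θ'=5.1298 (straight) → pose (-5.8728, 0.9607, 5.1298)
step 4: θ'=6.3798 (R=-1.5000) → pose (-7.3887, 1.8456, 6.3798)
step 5: θ'=5.7548 (R=2.0000) → pose (-8.5899, 2.1091, 5.7548)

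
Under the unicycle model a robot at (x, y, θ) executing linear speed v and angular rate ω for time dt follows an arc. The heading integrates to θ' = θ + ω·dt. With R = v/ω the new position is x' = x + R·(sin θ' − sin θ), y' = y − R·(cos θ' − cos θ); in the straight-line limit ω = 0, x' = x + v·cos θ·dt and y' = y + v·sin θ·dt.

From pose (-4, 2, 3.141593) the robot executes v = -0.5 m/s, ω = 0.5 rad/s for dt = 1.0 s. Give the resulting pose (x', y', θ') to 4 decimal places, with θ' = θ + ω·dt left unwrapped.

θ' = 3.1416 + 0.5·1.0 = 3.6416
R = v/ω = -0.5/0.5 = -1.0000
x' = -4 + -1.0000·(sin 3.6416 − sin 3.1416) = -3.5206
y' = 2 − -1.0000·(cos 3.6416 − cos 3.1416) = 2.1224

(-3.5206, 2.1224, 3.6416)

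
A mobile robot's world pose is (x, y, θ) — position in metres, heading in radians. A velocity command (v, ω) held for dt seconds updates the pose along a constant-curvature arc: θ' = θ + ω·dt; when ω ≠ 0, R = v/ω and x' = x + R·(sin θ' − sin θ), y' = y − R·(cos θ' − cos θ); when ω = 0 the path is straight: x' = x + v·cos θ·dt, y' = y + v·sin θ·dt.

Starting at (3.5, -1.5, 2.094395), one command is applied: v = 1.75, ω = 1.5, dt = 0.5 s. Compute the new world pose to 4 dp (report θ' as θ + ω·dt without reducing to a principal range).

θ' = 2.0944 + 1.5·0.5 = 2.8444
R = v/ω = 1.75/1.5 = 1.1667
x' = 3.5 + 1.1667·(sin 2.8444 − sin 2.0944) = 2.8313
y' = -1.5 − 1.1667·(cos 2.8444 − cos 2.0944) = -0.9678

(2.8313, -0.9678, 2.8444)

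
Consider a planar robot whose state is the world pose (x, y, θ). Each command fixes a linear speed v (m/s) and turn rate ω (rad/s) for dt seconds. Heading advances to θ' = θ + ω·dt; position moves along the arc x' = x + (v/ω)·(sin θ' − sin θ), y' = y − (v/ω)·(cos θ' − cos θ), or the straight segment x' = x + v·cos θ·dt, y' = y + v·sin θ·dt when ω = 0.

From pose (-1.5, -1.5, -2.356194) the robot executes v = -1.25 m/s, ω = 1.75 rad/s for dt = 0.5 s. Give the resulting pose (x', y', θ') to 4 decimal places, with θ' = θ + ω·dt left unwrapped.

θ' = -2.3562 + 1.75·0.5 = -1.4812
R = v/ω = -1.25/1.75 = -0.7143
x' = -1.5 + -0.7143·(sin -1.4812 − sin -2.3562) = -1.2937
y' = -1.5 − -0.7143·(cos -1.4812 − cos -2.3562) = -0.9310

(-1.2937, -0.9310, -1.4812)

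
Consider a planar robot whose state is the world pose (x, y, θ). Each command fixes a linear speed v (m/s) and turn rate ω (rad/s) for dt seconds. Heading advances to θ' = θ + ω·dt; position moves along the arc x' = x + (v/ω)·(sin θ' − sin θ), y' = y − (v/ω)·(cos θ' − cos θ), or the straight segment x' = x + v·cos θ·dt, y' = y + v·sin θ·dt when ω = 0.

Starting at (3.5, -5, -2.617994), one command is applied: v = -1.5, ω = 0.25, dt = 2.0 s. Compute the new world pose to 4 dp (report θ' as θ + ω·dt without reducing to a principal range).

θ' = -2.6180 + 0.25·2.0 = -2.1180
R = v/ω = -1.5/0.25 = -6.0000
x' = 3.5 + -6.0000·(sin -2.1180 − sin -2.6180) = 5.6239
y' = -5 − -6.0000·(cos -2.1180 − cos -2.6180) = -2.9256

(5.6239, -2.9256, -2.1180)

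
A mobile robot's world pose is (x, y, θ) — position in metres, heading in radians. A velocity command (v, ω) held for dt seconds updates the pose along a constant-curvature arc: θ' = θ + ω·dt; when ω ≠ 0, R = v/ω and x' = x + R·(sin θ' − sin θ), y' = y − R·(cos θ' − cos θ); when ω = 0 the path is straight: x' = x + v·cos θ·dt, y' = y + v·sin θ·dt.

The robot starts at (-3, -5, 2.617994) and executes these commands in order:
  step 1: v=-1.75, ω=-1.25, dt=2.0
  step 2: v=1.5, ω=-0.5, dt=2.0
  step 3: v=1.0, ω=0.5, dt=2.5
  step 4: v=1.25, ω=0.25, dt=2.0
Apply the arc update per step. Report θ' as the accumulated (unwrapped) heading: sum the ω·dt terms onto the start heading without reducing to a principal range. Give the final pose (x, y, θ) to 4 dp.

step 1: θ'=0.1180 (R=1.4000) → pose (-3.5352, -7.6027, 0.1180)
step 2: θ'=-0.8820 (R=-3.0000) → pose (-0.8660, -8.6750, -0.8820)
step 3: θ'=0.3680 (R=2.0000) → pose (1.3975, -9.2699, 0.3680)
step 4: θ'=0.8680 (R=5.0000) → pose (3.4140, -7.8365, 0.8680)

(3.4140, -7.8365, 0.8680)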